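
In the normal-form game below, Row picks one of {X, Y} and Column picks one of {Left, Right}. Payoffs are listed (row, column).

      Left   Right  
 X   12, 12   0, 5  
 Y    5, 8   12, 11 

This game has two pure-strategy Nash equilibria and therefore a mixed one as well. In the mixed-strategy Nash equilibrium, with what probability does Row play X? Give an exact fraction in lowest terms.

Row's mix p on X must make Column indifferent between Left and Right.
Column's payoff from Left: 12p + 8(1−p). From Right: 5p + 11(1−p).
Set equal: 7p = 3(1−p) → p = 3/10.

3/10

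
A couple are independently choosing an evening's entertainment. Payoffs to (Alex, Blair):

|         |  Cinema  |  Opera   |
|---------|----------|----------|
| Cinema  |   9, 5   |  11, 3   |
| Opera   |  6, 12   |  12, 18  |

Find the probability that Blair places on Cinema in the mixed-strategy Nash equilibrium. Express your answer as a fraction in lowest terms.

Blair's mix q on Cinema must make Alex indifferent between Cinema and Opera.
Alex's payoff from Cinema: 9q + 11(1−q). From Opera: 6q + 12(1−q).
Set equal: 3q = 1(1−q) → q = 1/4.

1/4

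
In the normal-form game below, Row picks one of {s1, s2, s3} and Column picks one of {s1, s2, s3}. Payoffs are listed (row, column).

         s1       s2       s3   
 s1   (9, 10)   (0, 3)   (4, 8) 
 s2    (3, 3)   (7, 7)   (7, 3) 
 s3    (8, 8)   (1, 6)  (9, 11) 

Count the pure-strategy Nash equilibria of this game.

3

Both s1: Row gets 9 (best alternative 8); Column gets 10 (best alternative 8). Neither deviates — NE.
Both s2: Row gets 7 (best alternative 1); Column gets 7 (best alternative 3). Neither deviates — NE.
Both s3: Row gets 9 (best alternative 7); Column gets 11 (best alternative 8). Neither deviates — NE.
(s1, s3) is not a NE: Row would switch to s3 (9 > 4).
No other cell survives both best-response checks, so there are 3 pure NE.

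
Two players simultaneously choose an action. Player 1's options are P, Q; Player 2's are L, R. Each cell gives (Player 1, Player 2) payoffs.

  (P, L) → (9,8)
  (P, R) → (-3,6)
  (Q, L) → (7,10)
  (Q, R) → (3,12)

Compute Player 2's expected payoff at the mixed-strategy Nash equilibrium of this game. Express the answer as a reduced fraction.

9

Player 1 mixes with probability p on P, chosen so Player 2 is indifferent: 8p + 10(1−p) = 6p + 12(1−p) gives p = 1/2.
Player 2's expected payoff is 8·1/2 + 10·1/2 = 9.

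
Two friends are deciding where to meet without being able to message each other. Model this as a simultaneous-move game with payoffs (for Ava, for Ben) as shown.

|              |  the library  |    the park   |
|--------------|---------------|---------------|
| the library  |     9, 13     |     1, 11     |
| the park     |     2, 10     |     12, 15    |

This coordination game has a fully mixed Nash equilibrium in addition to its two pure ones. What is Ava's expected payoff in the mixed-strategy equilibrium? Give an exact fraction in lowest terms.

Ben mixes with probability q on the library, chosen so Ava is indifferent: 9q + 1(1−q) = 2q + 12(1−q) gives q = 11/18.
Ava's expected payoff (from either row, since indifferent) is 9·11/18 + 1·7/18 = 53/9.

53/9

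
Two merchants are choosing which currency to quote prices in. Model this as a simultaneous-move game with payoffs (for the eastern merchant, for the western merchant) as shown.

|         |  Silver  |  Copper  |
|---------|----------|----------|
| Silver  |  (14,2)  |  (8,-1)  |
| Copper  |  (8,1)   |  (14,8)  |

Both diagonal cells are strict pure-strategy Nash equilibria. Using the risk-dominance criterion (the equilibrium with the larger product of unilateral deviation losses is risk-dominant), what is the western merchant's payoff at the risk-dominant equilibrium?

8

At both Silver: the eastern merchant loses 14 − 8 = 6 by deviating; the western merchant loses 2 − (-1) = 3. Product = 6·3 = 18.
At both Copper: the eastern merchant loses 14 − 8 = 6 by deviating; the western merchant loses 8 − 1 = 7. Product = 6·7 = 42.
42 > 18, so both Copper is risk-dominant. The western merchant's payoff there is 8.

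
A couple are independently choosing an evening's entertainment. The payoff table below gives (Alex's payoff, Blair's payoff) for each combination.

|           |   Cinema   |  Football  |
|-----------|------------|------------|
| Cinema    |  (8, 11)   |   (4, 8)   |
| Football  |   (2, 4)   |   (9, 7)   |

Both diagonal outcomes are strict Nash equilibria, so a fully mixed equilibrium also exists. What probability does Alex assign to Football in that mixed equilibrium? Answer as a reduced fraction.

1/2

Alex's mix p on Cinema must make Blair indifferent between Cinema and Football.
Blair's payoff from Cinema: 11p + 4(1−p). From Football: 8p + 7(1−p).
Set equal: 3p = 3(1−p) → p = 3/6 = 1/2.
Probability on Football is 1 − 1/2 = 1/2.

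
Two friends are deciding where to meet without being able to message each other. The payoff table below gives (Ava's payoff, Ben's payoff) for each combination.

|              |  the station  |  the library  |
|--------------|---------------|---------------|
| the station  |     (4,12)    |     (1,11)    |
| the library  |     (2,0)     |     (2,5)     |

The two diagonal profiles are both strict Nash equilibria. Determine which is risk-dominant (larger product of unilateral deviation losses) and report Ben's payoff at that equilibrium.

5

At both the station: Ava loses 4 − 2 = 2 by deviating; Ben loses 12 − 11 = 1. Product = 2·1 = 2.
At both the library: Ava loses 2 − 1 = 1 by deviating; Ben loses 5 − 0 = 5. Product = 1·5 = 5.
5 > 2, so both the library is risk-dominant. Ben's payoff there is 5.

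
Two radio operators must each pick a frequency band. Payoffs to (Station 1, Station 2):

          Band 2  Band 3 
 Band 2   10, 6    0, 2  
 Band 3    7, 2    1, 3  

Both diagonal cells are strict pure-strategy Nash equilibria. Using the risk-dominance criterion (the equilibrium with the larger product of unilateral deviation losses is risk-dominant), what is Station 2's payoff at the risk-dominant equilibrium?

At both Band 2: Station 1 loses 10 − 7 = 3 by deviating; Station 2 loses 6 − 2 = 4. Product = 3·4 = 12.
At both Band 3: Station 1 loses 1 − 0 = 1 by deviating; Station 2 loses 3 − 2 = 1. Product = 1·1 = 1.
12 > 1, so both Band 2 is risk-dominant. Station 2's payoff there is 6.

6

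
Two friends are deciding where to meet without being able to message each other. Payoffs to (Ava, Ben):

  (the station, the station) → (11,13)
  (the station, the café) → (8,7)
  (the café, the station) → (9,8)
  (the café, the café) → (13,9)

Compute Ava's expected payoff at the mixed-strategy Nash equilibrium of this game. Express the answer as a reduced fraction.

Ben mixes with probability q on the station, chosen so Ava is indifferent: 11q + 8(1−q) = 9q + 13(1−q) gives q = 5/7.
Ava's expected payoff (from either row, since indifferent) is 11·5/7 + 8·2/7 = 71/7.

71/7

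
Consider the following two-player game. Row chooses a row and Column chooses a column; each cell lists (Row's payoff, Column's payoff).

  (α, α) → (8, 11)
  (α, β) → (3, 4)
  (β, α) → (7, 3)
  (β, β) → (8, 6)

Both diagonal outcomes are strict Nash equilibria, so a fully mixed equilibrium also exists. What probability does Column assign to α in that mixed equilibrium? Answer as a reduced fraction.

5/6

Column's mix q on α must make Row indifferent between α and β.
Row's payoff from α: 8q + 3(1−q). From β: 7q + 8(1−q).
Set equal: 1q = 5(1−q) → q = 5/6.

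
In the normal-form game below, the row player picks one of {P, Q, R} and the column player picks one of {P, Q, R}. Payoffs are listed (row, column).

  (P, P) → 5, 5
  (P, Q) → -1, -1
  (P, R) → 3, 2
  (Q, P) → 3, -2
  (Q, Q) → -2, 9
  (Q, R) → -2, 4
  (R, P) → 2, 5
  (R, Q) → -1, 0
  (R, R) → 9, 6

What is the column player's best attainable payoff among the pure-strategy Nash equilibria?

6

Both P is a pure NE (the row player: 5 ≥ 3; the column player: 5 ≥ 2). The column player gets 5.
Both R is a pure NE (the row player: 9 ≥ 3; the column player: 6 ≥ 5). The column player gets 6.
Every other cell has a profitable deviation for at least one player. Highest of {5, 6} is 6.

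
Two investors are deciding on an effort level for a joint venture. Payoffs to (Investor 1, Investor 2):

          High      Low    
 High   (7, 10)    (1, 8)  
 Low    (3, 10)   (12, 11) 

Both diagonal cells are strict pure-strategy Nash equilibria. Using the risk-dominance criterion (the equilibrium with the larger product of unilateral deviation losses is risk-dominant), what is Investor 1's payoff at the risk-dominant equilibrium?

12

At both High: Investor 1 loses 7 − 3 = 4 by deviating; Investor 2 loses 10 − 8 = 2. Product = 4·2 = 8.
At both Low: Investor 1 loses 12 − 1 = 11 by deviating; Investor 2 loses 11 − 10 = 1. Product = 11·1 = 11.
11 > 8, so both Low is risk-dominant. Investor 1's payoff there is 12.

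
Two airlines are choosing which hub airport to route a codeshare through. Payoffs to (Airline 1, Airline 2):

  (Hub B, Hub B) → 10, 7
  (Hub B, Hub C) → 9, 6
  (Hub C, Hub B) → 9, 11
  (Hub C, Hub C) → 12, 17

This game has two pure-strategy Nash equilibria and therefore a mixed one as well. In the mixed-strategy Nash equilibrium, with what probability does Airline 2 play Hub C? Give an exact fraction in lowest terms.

1/4

Airline 2's mix q on Hub B must make Airline 1 indifferent between Hub B and Hub C.
Airline 1's payoff from Hub B: 10q + 9(1−q). From Hub C: 9q + 12(1−q).
Set equal: 1q = 3(1−q) → q = 3/4.
Probability on Hub C is 1 − 3/4 = 1/4.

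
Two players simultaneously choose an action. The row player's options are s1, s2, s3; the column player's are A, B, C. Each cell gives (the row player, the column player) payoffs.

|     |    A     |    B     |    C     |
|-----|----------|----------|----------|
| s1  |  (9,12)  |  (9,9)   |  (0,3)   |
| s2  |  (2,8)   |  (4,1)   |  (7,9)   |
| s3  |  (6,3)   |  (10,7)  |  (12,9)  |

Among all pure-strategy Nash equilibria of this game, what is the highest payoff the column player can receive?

12

(s1, A) is a pure NE (the row player: 9 ≥ 6; the column player: 12 ≥ 9). The column player gets 12.
(s3, C) is a pure NE (the row player: 12 ≥ 7; the column player: 9 ≥ 7). The column player gets 9.
Every other cell has a profitable deviation for at least one player. Highest of {12, 9} is 12.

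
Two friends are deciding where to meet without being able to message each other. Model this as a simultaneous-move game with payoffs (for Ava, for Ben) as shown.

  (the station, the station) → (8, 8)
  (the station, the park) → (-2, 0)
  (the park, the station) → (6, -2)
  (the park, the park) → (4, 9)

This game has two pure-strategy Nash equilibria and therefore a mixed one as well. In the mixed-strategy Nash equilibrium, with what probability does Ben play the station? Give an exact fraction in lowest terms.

Ben's mix q on the station must make Ava indifferent between the station and the park.
Ava's payoff from the station: 8q + (-2)(1−q). From the park: 6q + 4(1−q).
Set equal: 2q = 6(1−q) → q = 6/8 = 3/4.

3/4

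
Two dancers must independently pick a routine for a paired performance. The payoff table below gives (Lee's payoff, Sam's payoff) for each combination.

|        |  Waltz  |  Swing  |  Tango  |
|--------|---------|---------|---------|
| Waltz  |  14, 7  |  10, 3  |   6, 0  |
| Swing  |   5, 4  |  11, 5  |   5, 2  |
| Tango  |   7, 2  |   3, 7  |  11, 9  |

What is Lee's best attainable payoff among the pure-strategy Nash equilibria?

Both Waltz is a pure NE (Lee: 14 ≥ 7; Sam: 7 ≥ 3). Lee gets 14.
Both Swing is a pure NE (Lee: 11 ≥ 10; Sam: 5 ≥ 4). Lee gets 11.
Both Tango is a pure NE (Lee: 11 ≥ 6; Sam: 9 ≥ 7). Lee gets 11.
Every other cell has a profitable deviation for at least one player. Highest of {14, 11, 11} is 14.

14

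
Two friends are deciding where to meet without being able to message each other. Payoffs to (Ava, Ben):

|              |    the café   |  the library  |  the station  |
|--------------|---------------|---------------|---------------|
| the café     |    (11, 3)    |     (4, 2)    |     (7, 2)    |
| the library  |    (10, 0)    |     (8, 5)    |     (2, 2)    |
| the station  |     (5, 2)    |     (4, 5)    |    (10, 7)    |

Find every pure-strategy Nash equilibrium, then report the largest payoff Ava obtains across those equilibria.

Both the café is a pure NE (Ava: 11 ≥ 10; Ben: 3 ≥ 2). Ava gets 11.
Both the library is a pure NE (Ava: 8 ≥ 4; Ben: 5 ≥ 2). Ava gets 8.
Both the station is a pure NE (Ava: 10 ≥ 7; Ben: 7 ≥ 5). Ava gets 10.
Every other cell has a profitable deviation for at least one player. Highest of {11, 8, 10} is 11.

11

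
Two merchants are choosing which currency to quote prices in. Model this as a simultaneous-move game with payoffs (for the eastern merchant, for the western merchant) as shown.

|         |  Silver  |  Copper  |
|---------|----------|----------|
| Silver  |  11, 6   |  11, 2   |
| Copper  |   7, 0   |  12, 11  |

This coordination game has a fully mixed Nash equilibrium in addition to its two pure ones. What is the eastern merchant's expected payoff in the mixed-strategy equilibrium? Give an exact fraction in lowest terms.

The western merchant mixes with probability q on Silver, chosen so the eastern merchant is indifferent: 11q + 11(1−q) = 7q + 12(1−q) gives q = 1/5.
The eastern merchant's expected payoff (from either row, since indifferent) is 11·1/5 + 11·4/5 = 11.

11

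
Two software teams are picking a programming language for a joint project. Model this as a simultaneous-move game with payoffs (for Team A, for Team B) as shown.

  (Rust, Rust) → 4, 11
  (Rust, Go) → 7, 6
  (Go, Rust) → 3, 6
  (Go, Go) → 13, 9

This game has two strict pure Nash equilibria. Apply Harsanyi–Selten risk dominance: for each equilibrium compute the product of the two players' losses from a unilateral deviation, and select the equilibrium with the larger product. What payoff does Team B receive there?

9

At both Rust: Team A loses 4 − 3 = 1 by deviating; Team B loses 11 − 6 = 5. Product = 1·5 = 5.
At both Go: Team A loses 13 − 7 = 6 by deviating; Team B loses 9 − 6 = 3. Product = 6·3 = 18.
18 > 5, so both Go is risk-dominant. Team B's payoff there is 9.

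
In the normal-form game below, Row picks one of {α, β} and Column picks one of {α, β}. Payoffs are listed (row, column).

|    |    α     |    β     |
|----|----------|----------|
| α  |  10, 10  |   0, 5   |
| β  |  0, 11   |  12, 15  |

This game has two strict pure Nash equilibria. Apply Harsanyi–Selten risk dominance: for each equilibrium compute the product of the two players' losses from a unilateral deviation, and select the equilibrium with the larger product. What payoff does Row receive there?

10

At both α: Row loses 10 − 0 = 10 by deviating; Column loses 10 − 5 = 5. Product = 10·5 = 50.
At both β: Row loses 12 − 0 = 12 by deviating; Column loses 15 − 11 = 4. Product = 12·4 = 48.
50 > 48, so both α is risk-dominant. Row's payoff there is 10.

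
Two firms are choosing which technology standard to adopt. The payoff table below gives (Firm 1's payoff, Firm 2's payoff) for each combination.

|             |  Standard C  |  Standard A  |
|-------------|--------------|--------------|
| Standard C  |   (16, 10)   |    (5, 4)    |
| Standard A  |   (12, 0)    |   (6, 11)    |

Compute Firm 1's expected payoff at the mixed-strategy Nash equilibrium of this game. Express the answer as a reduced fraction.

36/5

Firm 2 mixes with probability q on Standard C, chosen so Firm 1 is indifferent: 16q + 5(1−q) = 12q + 6(1−q) gives q = 1/5.
Firm 1's expected payoff (from either row, since indifferent) is 16·1/5 + 5·4/5 = 36/5.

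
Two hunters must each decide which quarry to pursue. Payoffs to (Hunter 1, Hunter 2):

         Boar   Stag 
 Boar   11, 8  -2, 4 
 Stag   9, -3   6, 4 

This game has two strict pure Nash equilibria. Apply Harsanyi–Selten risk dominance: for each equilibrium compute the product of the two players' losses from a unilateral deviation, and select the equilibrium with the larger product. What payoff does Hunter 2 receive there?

At both Boar: Hunter 1 loses 11 − 9 = 2 by deviating; Hunter 2 loses 8 − 4 = 4. Product = 2·4 = 8.
At both Stag: Hunter 1 loses 6 − (-2) = 8 by deviating; Hunter 2 loses 4 − (-3) = 7. Product = 8·7 = 56.
56 > 8, so both Stag is risk-dominant. Hunter 2's payoff there is 4.

4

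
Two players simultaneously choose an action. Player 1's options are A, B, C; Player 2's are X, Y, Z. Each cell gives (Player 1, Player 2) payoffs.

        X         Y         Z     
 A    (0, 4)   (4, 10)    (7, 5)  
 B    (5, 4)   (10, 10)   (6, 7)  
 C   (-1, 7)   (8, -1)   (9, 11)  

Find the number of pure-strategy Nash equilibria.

2

(B, Y): Player 1 gets 10 (best alternative 8); Player 2 gets 10 (best alternative 7). Neither deviates — NE.
(C, Z): Player 1 gets 9 (best alternative 7); Player 2 gets 11 (best alternative 7). Neither deviates — NE.
(A, X) is not a NE: Player 1 would switch to B (5 > 0).
No other cell survives both best-response checks, so there are 2 pure NE.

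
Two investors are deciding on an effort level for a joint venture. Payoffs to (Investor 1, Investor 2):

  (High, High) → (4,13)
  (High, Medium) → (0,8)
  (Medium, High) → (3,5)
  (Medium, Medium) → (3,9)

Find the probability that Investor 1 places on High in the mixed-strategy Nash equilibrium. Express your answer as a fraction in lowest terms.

Investor 1's mix p on High must make Investor 2 indifferent between High and Medium.
Investor 2's payoff from High: 13p + 5(1−p). From Medium: 8p + 9(1−p).
Set equal: 5p = 4(1−p) → p = 4/9.

4/9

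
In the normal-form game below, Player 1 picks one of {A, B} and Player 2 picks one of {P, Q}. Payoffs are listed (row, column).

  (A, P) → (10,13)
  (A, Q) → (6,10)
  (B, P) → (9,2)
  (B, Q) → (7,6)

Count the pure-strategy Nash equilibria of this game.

(A, P): Player 1 gets 10 (best alternative 9); Player 2 gets 13 (best alternative 10). Neither deviates — NE.
(B, Q): Player 1 gets 7 (best alternative 6); Player 2 gets 6 (best alternative 2). Neither deviates — NE.
(B, P) is not a NE: Player 1 would switch to A (10 > 9).
No other cell survives both best-response checks, so there are 2 pure NE.

2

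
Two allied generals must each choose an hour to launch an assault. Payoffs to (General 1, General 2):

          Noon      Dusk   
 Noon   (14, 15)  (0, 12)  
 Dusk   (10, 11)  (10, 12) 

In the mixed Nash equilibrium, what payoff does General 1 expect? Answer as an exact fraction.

10

General 2 mixes with probability q on Noon, chosen so General 1 is indifferent: 14q + 0(1−q) = 10q + 10(1−q) gives q = 5/7.
General 1's expected payoff (from either row, since indifferent) is 14·5/7 + 0·2/7 = 10.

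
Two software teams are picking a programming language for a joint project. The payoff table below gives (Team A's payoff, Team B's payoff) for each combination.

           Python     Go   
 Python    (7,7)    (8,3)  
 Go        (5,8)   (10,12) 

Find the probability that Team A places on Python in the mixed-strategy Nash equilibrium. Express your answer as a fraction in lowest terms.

1/2

Team A's mix p on Python must make Team B indifferent between Python and Go.
Team B's payoff from Python: 7p + 8(1−p). From Go: 3p + 12(1−p).
Set equal: 4p = 4(1−p) → p = 4/8 = 1/2.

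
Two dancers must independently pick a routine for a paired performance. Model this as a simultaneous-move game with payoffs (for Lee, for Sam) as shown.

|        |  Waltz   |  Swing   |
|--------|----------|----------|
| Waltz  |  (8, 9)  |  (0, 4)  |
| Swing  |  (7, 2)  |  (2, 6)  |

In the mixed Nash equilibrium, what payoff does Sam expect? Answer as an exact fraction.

46/9

Lee mixes with probability p on Waltz, chosen so Sam is indifferent: 9p + 2(1−p) = 4p + 6(1−p) gives p = 4/9.
Sam's expected payoff is 9·4/9 + 2·5/9 = 46/9.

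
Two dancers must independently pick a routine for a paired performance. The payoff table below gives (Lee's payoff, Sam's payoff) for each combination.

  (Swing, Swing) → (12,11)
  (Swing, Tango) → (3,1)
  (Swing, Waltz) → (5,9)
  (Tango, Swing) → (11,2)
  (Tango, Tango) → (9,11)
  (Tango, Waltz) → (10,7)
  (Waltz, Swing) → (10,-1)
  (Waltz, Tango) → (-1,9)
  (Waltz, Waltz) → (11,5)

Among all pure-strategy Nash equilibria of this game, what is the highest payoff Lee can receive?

Both Swing is a pure NE (Lee: 12 ≥ 11; Sam: 11 ≥ 9). Lee gets 12.
Both Tango is a pure NE (Lee: 9 ≥ 3; Sam: 11 ≥ 7). Lee gets 9.
Every other cell has a profitable deviation for at least one player. Highest of {12, 9} is 12.

12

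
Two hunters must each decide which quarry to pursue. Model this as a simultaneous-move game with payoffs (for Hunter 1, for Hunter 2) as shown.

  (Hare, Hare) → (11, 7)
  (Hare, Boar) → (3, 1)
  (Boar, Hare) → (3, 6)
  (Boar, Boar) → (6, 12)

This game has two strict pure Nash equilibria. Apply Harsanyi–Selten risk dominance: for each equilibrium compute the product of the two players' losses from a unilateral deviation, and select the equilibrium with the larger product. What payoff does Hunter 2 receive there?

At both Hare: Hunter 1 loses 11 − 3 = 8 by deviating; Hunter 2 loses 7 − 1 = 6. Product = 8·6 = 48.
At both Boar: Hunter 1 loses 6 − 3 = 3 by deviating; Hunter 2 loses 12 − 6 = 6. Product = 3·6 = 18.
48 > 18, so both Hare is risk-dominant. Hunter 2's payoff there is 7.

7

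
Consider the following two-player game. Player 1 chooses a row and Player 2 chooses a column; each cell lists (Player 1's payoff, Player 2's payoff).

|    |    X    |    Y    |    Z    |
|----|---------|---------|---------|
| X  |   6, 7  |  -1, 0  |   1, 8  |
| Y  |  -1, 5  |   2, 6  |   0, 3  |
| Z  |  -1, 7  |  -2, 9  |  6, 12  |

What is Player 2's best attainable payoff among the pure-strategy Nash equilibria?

Both Y is a pure NE (Player 1: 2 ≥ -1; Player 2: 6 ≥ 5). Player 2 gets 6.
Both Z is a pure NE (Player 1: 6 ≥ 1; Player 2: 12 ≥ 9). Player 2 gets 12.
Every other cell has a profitable deviation for at least one player. Highest of {6, 12} is 12.

12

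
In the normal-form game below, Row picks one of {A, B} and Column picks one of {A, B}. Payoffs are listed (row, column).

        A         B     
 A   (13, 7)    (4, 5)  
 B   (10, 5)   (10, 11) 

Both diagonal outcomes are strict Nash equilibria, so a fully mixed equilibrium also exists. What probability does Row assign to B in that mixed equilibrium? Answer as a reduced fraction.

1/4

Row's mix p on A must make Column indifferent between A and B.
Column's payoff from A: 7p + 5(1−p). From B: 5p + 11(1−p).
Set equal: 2p = 6(1−p) → p = 6/8 = 3/4.
Probability on B is 1 − 3/4 = 1/4.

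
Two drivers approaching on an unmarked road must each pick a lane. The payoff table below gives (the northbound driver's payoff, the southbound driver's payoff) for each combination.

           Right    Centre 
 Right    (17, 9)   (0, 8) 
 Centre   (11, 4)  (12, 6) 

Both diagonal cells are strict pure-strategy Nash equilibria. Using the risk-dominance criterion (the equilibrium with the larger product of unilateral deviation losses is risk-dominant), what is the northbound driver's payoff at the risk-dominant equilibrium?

12

At both Right: the northbound driver loses 17 − 11 = 6 by deviating; the southbound driver loses 9 − 8 = 1. Product = 6·1 = 6.
At both Centre: the northbound driver loses 12 − 0 = 12 by deviating; the southbound driver loses 6 − 4 = 2. Product = 12·2 = 24.
24 > 6, so both Centre is risk-dominant. The northbound driver's payoff there is 12.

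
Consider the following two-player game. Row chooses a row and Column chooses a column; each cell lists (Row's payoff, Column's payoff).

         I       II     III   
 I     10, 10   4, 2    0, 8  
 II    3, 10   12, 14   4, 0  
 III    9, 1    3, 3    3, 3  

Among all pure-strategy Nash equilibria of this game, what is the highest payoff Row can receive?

12

Both I is a pure NE (Row: 10 ≥ 9; Column: 10 ≥ 8). Row gets 10.
Both II is a pure NE (Row: 12 ≥ 4; Column: 14 ≥ 10). Row gets 12.
Every other cell has a profitable deviation for at least one player. Highest of {10, 12} is 12.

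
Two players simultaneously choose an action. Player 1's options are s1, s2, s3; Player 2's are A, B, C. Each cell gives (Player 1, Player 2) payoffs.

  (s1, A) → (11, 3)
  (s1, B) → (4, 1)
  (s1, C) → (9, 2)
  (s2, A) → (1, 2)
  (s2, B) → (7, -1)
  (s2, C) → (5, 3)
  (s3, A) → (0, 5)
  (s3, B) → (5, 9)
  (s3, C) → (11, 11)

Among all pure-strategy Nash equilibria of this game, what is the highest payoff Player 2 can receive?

11

(s1, A) is a pure NE (Player 1: 11 ≥ 1; Player 2: 3 ≥ 2). Player 2 gets 3.
(s3, C) is a pure NE (Player 1: 11 ≥ 9; Player 2: 11 ≥ 9). Player 2 gets 11.
Every other cell has a profitable deviation for at least one player. Highest of {3, 11} is 11.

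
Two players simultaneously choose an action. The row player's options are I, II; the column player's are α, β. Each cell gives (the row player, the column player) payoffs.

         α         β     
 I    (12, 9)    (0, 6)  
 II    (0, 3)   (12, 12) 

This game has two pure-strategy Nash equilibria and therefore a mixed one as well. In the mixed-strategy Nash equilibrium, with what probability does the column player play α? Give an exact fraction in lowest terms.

1/2

The column player's mix q on α must make the row player indifferent between I and II.
The row player's payoff from I: 12q + 0(1−q). From II: 0q + 12(1−q).
Set equal: 12q = 12(1−q) → q = 12/24 = 1/2.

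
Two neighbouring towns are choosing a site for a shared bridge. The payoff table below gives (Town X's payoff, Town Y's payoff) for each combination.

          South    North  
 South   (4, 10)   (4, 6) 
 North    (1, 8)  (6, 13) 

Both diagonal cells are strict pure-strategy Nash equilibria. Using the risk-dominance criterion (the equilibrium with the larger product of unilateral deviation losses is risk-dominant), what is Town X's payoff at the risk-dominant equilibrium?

4

At both South: Town X loses 4 − 1 = 3 by deviating; Town Y loses 10 − 6 = 4. Product = 3·4 = 12.
At both North: Town X loses 6 − 4 = 2 by deviating; Town Y loses 13 − 8 = 5. Product = 2·5 = 10.
12 > 10, so both South is risk-dominant. Town X's payoff there is 4.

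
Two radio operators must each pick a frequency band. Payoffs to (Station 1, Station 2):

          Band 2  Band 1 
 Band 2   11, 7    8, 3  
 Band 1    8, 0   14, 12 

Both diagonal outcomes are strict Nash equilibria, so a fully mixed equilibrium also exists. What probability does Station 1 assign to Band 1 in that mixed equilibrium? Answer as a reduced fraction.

Station 1's mix p on Band 2 must make Station 2 indifferent between Band 2 and Band 1.
Station 2's payoff from Band 2: 7p + 0(1−p). From Band 1: 3p + 12(1−p).
Set equal: 4p = 12(1−p) → p = 12/16 = 3/4.
Probability on Band 1 is 1 − 3/4 = 1/4.

1/4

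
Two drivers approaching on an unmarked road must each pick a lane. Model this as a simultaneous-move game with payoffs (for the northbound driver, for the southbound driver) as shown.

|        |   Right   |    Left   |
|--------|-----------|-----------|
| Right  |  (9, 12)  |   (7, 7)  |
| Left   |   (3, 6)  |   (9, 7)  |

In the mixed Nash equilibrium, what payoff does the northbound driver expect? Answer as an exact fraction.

The southbound driver mixes with probability q on Right, chosen so the northbound driver is indifferent: 9q + 7(1−q) = 3q + 9(1−q) gives q = 1/4.
The northbound driver's expected payoff (from either row, since indifferent) is 9·1/4 + 7·3/4 = 15/2.

15/2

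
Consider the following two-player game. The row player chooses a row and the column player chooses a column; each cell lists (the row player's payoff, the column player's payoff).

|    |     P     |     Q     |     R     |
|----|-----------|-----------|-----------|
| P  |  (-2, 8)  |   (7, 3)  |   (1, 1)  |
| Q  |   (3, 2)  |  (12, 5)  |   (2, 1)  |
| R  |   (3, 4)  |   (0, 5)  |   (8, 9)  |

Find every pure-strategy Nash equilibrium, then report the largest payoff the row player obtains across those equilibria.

12

Both Q is a pure NE (the row player: 12 ≥ 7; the column player: 5 ≥ 2). The row player gets 12.
Both R is a pure NE (the row player: 8 ≥ 2; the column player: 9 ≥ 5). The row player gets 8.
Every other cell has a profitable deviation for at least one player. Highest of {12, 8} is 12.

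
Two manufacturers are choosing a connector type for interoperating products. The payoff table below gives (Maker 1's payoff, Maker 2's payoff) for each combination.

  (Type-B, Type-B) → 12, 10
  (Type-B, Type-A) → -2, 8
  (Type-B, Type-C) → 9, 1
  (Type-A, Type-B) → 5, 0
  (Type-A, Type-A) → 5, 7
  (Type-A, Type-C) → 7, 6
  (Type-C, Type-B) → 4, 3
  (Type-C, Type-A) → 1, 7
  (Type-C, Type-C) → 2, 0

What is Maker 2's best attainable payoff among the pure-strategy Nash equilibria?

Both Type-B is a pure NE (Maker 1: 12 ≥ 5; Maker 2: 10 ≥ 8). Maker 2 gets 10.
Both Type-A is a pure NE (Maker 1: 5 ≥ 1; Maker 2: 7 ≥ 6). Maker 2 gets 7.
Every other cell has a profitable deviation for at least one player. Highest of {10, 7} is 10.

10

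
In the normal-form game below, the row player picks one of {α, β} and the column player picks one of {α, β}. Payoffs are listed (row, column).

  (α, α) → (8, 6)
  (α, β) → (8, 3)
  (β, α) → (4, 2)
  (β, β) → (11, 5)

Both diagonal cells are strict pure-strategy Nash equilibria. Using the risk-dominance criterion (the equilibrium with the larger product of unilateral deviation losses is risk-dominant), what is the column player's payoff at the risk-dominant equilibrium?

6

At both α: the row player loses 8 − 4 = 4 by deviating; the column player loses 6 − 3 = 3. Product = 4·3 = 12.
At both β: the row player loses 11 − 8 = 3 by deviating; the column player loses 5 − 2 = 3. Product = 3·3 = 9.
12 > 9, so both α is risk-dominant. The column player's payoff there is 6.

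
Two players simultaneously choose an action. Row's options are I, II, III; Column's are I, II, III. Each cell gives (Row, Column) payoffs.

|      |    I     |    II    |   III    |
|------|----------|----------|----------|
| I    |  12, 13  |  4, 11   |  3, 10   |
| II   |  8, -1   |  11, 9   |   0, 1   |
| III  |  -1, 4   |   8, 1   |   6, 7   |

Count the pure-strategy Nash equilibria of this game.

Both I: Row gets 12 (best alternative 8); Column gets 13 (best alternative 11). Neither deviates — NE.
Both II: Row gets 11 (best alternative 8); Column gets 9 (best alternative 1). Neither deviates — NE.
Both III: Row gets 6 (best alternative 3); Column gets 7 (best alternative 4). Neither deviates — NE.
(III, I) is not a NE: Row would switch to I (12 > -1).
No other cell survives both best-response checks, so there are 3 pure NE.

3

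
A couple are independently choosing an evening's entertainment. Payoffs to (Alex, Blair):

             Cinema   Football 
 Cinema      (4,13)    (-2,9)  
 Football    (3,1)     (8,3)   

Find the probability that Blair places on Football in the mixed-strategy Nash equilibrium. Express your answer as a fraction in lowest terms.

1/11

Blair's mix q on Cinema must make Alex indifferent between Cinema and Football.
Alex's payoff from Cinema: 4q + (-2)(1−q). From Football: 3q + 8(1−q).
Set equal: 1q = 10(1−q) → q = 10/11.
Probability on Football is 1 − 10/11 = 1/11.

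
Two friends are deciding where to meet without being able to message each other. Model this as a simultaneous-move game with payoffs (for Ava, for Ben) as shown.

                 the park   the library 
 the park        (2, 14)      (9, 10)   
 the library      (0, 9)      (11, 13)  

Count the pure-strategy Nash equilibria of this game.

2

Both the park: Ava gets 2 (best alternative 0); Ben gets 14 (best alternative 10). Neither deviates — NE.
Both the library: Ava gets 11 (best alternative 9); Ben gets 13 (best alternative 9). Neither deviates — NE.
(the park, the library) is not a NE: Ava would switch to the library (11 > 9).
No other cell survives both best-response checks, so there are 2 pure NE.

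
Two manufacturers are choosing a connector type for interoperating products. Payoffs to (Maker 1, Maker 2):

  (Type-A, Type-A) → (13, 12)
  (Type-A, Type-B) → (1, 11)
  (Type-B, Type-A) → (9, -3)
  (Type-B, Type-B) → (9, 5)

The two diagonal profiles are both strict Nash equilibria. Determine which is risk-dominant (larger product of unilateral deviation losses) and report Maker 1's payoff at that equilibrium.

At both Type-A: Maker 1 loses 13 − 9 = 4 by deviating; Maker 2 loses 12 − 11 = 1. Product = 4·1 = 4.
At both Type-B: Maker 1 loses 9 − 1 = 8 by deviating; Maker 2 loses 5 − (-3) = 8. Product = 8·8 = 64.
64 > 4, so both Type-B is risk-dominant. Maker 1's payoff there is 9.

9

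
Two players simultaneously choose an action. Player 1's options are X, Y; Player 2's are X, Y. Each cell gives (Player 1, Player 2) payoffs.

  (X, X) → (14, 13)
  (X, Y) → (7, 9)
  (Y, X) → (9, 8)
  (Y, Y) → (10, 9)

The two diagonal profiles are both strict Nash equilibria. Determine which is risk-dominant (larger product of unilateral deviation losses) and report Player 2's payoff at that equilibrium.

13

At both X: Player 1 loses 14 − 9 = 5 by deviating; Player 2 loses 13 − 9 = 4. Product = 5·4 = 20.
At both Y: Player 1 loses 10 − 7 = 3 by deviating; Player 2 loses 9 − 8 = 1. Product = 3·1 = 3.
20 > 3, so both X is risk-dominant. Player 2's payoff there is 13.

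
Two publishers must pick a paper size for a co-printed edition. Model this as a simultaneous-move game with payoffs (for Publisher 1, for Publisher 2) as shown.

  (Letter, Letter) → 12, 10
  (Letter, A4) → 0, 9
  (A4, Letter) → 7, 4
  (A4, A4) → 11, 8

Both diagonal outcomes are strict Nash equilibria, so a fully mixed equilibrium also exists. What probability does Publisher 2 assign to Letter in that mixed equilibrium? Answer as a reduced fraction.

11/16

Publisher 2's mix q on Letter must make Publisher 1 indifferent between Letter and A4.
Publisher 1's payoff from Letter: 12q + 0(1−q). From A4: 7q + 11(1−q).
Set equal: 5q = 11(1−q) → q = 11/16.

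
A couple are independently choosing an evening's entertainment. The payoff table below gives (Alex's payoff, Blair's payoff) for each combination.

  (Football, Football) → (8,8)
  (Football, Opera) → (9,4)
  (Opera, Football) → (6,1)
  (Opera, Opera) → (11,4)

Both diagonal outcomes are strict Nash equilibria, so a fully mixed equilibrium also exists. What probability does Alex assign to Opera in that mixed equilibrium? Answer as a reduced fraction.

4/7

Alex's mix p on Football must make Blair indifferent between Football and Opera.
Blair's payoff from Football: 8p + 1(1−p). From Opera: 4p + 4(1−p).
Set equal: 4p = 3(1−p) → p = 3/7.
Probability on Opera is 1 − 3/7 = 4/7.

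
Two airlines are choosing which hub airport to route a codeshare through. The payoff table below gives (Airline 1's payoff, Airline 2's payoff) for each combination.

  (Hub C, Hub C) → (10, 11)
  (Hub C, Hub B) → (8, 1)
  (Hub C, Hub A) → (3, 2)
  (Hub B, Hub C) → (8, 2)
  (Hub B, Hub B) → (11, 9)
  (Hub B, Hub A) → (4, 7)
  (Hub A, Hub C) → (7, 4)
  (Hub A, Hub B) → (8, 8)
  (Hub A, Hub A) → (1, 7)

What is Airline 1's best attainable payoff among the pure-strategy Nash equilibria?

11

Both Hub C is a pure NE (Airline 1: 10 ≥ 8; Airline 2: 11 ≥ 2). Airline 1 gets 10.
Both Hub B is a pure NE (Airline 1: 11 ≥ 8; Airline 2: 9 ≥ 7). Airline 1 gets 11.
Every other cell has a profitable deviation for at least one player. Highest of {10, 11} is 11.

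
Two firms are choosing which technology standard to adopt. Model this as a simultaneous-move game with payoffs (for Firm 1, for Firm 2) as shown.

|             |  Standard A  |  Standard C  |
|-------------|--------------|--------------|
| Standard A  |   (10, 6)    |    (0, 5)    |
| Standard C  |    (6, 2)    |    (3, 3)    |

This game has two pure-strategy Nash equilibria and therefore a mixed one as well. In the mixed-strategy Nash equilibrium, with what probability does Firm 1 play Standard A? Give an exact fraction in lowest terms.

Firm 1's mix p on Standard A must make Firm 2 indifferent between Standard A and Standard C.
Firm 2's payoff from Standard A: 6p + 2(1−p). From Standard C: 5p + 3(1−p).
Set equal: 1p = 1(1−p) → p = 1/2.

1/2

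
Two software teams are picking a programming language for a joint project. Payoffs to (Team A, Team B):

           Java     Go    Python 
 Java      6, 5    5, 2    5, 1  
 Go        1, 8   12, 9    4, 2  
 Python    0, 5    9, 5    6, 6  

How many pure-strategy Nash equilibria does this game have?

3

Both Java: Team A gets 6 (best alternative 1); Team B gets 5 (best alternative 2). Neither deviates — NE.
Both Go: Team A gets 12 (best alternative 9); Team B gets 9 (best alternative 8). Neither deviates — NE.
Both Python: Team A gets 6 (best alternative 5); Team B gets 6 (best alternative 5). Neither deviates — NE.
(Python, Go) is not a NE: Team A would switch to Go (12 > 9).
No other cell survives both best-response checks, so there are 3 pure NE.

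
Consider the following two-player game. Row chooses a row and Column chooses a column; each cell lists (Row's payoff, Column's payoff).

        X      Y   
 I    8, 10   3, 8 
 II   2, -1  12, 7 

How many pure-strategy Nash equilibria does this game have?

2

(I, X): Row gets 8 (best alternative 2); Column gets 10 (best alternative 8). Neither deviates — NE.
(II, Y): Row gets 12 (best alternative 3); Column gets 7 (best alternative -1). Neither deviates — NE.
(II, X) is not a NE: Row would switch to I (8 > 2).
No other cell survives both best-response checks, so there are 2 pure NE.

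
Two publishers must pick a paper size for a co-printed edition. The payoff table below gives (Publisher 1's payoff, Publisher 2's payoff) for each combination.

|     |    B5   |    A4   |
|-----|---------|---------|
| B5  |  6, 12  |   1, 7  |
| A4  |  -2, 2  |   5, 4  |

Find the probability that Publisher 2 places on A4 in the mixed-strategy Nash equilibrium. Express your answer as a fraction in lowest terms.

2/3

Publisher 2's mix q on B5 must make Publisher 1 indifferent between B5 and A4.
Publisher 1's payoff from B5: 6q + 1(1−q). From A4: (-2)q + 5(1−q).
Set equal: 8q = 4(1−q) → q = 4/12 = 1/3.
Probability on A4 is 1 − 1/3 = 2/3.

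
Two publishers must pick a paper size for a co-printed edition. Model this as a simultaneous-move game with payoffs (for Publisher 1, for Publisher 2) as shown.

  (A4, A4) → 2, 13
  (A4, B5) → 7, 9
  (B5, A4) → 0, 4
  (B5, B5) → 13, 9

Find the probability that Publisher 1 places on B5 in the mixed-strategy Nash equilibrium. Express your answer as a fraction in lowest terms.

Publisher 1's mix p on A4 must make Publisher 2 indifferent between A4 and B5.
Publisher 2's payoff from A4: 13p + 4(1−p). From B5: 9p + 9(1−p).
Set equal: 4p = 5(1−p) → p = 5/9.
Probability on B5 is 1 − 5/9 = 4/9.

4/9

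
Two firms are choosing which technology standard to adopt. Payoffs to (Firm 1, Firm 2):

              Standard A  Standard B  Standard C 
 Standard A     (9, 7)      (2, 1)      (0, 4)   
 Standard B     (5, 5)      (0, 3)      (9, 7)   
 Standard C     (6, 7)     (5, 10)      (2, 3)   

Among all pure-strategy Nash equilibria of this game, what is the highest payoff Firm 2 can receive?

10

Both Standard A is a pure NE (Firm 1: 9 ≥ 6; Firm 2: 7 ≥ 4). Firm 2 gets 7.
(Standard B, Standard C) is a pure NE (Firm 1: 9 ≥ 2; Firm 2: 7 ≥ 5). Firm 2 gets 7.
(Standard C, Standard B) is a pure NE (Firm 1: 5 ≥ 2; Firm 2: 10 ≥ 7). Firm 2 gets 10.
Every other cell has a profitable deviation for at least one player. Highest of {7, 7, 10} is 10.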